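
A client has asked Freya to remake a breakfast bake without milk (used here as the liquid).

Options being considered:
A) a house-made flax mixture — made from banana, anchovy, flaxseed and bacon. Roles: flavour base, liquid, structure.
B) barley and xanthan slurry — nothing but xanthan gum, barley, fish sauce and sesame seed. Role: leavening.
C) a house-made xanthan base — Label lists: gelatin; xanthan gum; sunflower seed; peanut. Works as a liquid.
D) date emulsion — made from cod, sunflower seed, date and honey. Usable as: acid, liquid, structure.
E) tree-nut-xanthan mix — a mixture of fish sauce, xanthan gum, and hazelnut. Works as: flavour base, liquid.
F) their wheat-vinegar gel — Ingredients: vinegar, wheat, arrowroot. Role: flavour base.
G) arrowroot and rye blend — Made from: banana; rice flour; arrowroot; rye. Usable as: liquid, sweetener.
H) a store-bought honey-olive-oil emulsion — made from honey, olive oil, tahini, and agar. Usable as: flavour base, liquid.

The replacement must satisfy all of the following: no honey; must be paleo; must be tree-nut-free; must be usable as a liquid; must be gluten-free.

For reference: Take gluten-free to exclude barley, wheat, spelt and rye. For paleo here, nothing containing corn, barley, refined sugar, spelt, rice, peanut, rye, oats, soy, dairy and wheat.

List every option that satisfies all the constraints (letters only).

A: anchovy and bacon etc. — none of it excluded — keep
B: not usable as a liquid; has barley, so not gluten-free (and 1 more) — reject
C: has peanut, so not paleo — reject
D: has honey, so not honey-free — no
E: has hazelnut, so not tree-nut-free — reject
F: not usable as a liquid; has wheat, so not gluten-free (and 1 more) — no
G: has rye, so not gluten-free; has rice flour, so not paleo — no
H: has honey, so not honey-free — no

A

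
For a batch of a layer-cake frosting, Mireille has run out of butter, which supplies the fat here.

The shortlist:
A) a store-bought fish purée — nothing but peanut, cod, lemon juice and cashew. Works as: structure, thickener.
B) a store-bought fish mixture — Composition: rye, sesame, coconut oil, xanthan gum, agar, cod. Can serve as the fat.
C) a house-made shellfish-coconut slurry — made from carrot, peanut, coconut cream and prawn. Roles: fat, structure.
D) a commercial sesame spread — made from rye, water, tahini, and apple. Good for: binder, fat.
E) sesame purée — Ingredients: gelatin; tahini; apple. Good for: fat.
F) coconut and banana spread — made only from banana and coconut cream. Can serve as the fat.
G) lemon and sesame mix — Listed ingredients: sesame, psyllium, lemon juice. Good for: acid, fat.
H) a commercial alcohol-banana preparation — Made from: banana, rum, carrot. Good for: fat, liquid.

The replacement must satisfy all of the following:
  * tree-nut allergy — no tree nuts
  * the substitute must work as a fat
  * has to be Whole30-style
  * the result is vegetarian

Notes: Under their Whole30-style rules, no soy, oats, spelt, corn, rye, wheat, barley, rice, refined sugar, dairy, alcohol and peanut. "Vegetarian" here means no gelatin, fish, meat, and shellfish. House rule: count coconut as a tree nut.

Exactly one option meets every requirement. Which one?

A: not usable as a fat; has peanut, so not Whole30-style (and 2 more) — out
B: has rye, so not Whole30-style; has cod, so not vegetarian (and 1 more) — out
C: has peanut, so not Whole30-style; has prawn, so not vegetarian (and 1 more) — no
D: has rye, so not Whole30-style — reject
E: has gelatin, so not vegetarian — reject
F: has coconut cream, so not tree-nut-free — out
G: Whole30-style, vegetarian — keep
H: has rum, so not Whole30-style — no

G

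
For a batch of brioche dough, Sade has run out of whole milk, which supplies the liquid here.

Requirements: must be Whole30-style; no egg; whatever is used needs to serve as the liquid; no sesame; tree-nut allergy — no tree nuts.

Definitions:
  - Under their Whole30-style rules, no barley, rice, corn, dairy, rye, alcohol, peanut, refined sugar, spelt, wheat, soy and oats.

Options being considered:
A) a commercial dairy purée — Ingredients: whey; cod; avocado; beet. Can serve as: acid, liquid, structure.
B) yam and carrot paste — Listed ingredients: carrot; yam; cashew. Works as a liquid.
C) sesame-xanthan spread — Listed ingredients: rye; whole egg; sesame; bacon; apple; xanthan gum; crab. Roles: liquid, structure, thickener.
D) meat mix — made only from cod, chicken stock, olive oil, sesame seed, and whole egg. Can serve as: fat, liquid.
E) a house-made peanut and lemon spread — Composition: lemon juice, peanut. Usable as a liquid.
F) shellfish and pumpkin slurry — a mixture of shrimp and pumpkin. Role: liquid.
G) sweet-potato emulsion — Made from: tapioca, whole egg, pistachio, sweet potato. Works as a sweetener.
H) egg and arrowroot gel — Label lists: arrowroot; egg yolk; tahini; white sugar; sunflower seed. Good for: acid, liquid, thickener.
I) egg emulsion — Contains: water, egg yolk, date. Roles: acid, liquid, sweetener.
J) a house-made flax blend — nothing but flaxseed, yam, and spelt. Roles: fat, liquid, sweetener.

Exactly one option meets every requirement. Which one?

A: has whey, so not Whole30-style — no
B: has cashew, so not tree-nut-free — reject
C: has rye, so not Whole30-style; has sesame, so not sesame-free (and 1 more) — reject
D: has sesame seed, so not sesame-free; has whole egg, so not egg-free — no
E: has peanut, so not Whole30-style — no
F: only shrimp and pumpkin; none excluded — OK
G: not usable as a liquid; has pistachio, so not tree-nut-free (and 1 more) — out
H: has white sugar, so not Whole30-style; has tahini, so not sesame-free (and 1 more) — out
I: has egg yolk, so not egg-free — no
J: has spelt, so not Whole30-style — reject

F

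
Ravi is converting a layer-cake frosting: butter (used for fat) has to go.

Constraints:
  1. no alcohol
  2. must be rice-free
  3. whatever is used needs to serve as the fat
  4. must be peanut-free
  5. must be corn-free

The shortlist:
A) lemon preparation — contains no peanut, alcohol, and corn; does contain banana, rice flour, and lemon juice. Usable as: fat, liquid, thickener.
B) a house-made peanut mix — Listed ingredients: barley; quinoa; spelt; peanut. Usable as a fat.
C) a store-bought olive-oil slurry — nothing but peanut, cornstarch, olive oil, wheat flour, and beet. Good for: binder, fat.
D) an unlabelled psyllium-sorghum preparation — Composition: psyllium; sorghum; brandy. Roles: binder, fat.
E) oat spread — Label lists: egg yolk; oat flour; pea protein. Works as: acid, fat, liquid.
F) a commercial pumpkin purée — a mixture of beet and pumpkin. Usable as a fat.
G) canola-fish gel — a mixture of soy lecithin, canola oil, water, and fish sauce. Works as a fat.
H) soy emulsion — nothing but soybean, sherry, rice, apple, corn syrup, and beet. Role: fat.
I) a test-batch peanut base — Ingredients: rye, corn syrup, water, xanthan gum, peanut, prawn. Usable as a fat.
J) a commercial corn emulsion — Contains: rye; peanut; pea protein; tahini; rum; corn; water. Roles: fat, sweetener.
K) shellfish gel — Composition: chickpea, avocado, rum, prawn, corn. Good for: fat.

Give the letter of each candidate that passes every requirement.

E, F, G

A: has rice flour, so not rice-free — out
B: has peanut, so not peanut-free — out
C: has peanut, so not peanut-free; has cornstarch, so not corn-free — no
D: has brandy, so not alcohol-free — out
E: all constraints satisfied — OK
F: all constraints satisfied — keep
G: every rule checks out — valid
H: has rice, so not rice-free; has corn syrup, so not corn-free (and 1 more) — out
I: has peanut, so not peanut-free; has corn syrup, so not corn-free — no
J: has peanut, so not peanut-free; has corn, so not corn-free (and 1 more) — out
K: has corn, so not corn-free; has rum, so not alcohol-free — reject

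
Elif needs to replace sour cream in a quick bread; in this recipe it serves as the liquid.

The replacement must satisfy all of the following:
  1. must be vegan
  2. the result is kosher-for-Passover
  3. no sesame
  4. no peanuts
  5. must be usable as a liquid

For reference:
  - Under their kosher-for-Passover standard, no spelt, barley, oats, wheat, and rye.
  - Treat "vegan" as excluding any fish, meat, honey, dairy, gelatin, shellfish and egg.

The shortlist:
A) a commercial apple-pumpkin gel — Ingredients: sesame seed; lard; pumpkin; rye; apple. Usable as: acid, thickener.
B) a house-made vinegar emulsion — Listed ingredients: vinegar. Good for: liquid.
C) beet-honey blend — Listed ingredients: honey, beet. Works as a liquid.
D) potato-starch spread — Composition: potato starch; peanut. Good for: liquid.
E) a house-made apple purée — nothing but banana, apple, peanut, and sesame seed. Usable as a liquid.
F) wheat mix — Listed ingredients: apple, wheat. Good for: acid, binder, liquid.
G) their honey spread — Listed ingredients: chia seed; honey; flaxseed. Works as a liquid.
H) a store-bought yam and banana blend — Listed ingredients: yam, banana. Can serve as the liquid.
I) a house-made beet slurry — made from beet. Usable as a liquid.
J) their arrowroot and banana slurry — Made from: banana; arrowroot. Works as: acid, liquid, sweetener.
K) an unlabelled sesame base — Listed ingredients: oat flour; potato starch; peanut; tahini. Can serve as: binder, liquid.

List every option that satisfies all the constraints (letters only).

B, H, I, J

A: not usable as a liquid; has rye, so not kosher-for-Passover (and 2 more) — no
B: works as a liquid, no peanut, no sesame — OK
C: has honey, so not vegan — out
D: has peanut, so not peanut-free — no
E: has peanut, so not peanut-free; has sesame seed, so not sesame-free — no
F: has wheat, so not kosher-for-Passover — out
G: has honey, so not vegan — out
H: only banana and yam; none excluded — OK
I: all constraints satisfied — valid
J: nothing on the exclusion list — OK
K: has oat flour, so not kosher-for-Passover; has peanut, so not peanut-free (and 1 more) — reject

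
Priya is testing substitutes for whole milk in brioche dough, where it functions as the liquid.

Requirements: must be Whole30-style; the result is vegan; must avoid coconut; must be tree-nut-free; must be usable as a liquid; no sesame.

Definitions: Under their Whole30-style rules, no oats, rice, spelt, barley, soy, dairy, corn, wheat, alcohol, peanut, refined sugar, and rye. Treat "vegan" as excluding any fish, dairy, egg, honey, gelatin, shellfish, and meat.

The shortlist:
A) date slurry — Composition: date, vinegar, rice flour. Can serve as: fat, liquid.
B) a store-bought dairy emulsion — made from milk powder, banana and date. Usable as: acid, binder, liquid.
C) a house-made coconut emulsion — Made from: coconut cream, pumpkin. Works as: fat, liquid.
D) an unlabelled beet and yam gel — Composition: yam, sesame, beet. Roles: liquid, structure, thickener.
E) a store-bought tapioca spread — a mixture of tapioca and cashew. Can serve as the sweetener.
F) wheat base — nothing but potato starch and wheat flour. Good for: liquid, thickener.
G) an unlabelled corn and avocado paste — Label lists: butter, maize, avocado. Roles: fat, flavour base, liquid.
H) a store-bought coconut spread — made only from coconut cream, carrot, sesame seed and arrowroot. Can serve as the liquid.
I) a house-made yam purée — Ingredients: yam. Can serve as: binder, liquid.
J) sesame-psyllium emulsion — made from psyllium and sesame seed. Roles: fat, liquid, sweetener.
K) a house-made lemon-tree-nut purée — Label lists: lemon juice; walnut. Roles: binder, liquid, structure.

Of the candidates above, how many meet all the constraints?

1

A: has rice flour, so not Whole30-style — out
B: has milk powder, so not Whole30-style; has milk powder, so not vegan — out
C: has coconut cream, so not coconut-free — no
D: has sesame, so not sesame-free — no
E: not usable as a liquid; has cashew, so not tree-nut-free — out
F: has wheat flour, so not Whole30-style — reject
G: has maize, so not Whole30-style; has butter, so not vegan — no
H: has coconut cream, so not coconut-free; has sesame seed, so not sesame-free — reject
I: no sesame, no coconut — valid
J: has sesame seed, so not sesame-free — out
K: has walnut, so not tree-nut-free — no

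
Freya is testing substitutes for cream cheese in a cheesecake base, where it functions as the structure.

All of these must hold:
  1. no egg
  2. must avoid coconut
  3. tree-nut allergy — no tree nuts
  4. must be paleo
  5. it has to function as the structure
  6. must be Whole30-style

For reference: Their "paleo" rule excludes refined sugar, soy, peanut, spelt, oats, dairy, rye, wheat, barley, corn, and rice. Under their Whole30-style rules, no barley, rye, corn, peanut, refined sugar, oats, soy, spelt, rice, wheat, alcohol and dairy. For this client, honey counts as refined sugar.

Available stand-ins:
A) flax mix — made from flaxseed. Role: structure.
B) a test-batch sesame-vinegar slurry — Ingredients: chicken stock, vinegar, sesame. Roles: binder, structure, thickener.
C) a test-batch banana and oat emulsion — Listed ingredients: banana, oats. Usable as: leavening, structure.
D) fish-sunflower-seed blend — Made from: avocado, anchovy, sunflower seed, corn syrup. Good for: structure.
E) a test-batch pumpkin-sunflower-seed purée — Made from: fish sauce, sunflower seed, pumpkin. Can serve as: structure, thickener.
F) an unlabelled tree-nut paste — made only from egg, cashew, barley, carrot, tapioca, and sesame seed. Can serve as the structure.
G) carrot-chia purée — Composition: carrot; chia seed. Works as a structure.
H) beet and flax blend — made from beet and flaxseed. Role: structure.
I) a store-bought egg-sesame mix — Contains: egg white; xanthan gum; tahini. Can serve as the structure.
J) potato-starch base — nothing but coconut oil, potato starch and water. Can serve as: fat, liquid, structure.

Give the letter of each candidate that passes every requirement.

A: all constraints satisfied — OK
B: no egg, paleo — valid
C: has oats, so not paleo; has oats, so not Whole30-style — no
D: has corn syrup, so not paleo; has corn syrup, so not Whole30-style — reject
E: works as a structure, no coconut, no tree nuts — OK
F: has barley, so not paleo; has barley, so not Whole30-style (and 2 more) — reject
G: all constraints satisfied — valid
H: only beet and flaxseed; none excluded — OK
I: has egg white, so not egg-free — no
J: has coconut oil, so not coconut-free — reject

A, B, E, G, H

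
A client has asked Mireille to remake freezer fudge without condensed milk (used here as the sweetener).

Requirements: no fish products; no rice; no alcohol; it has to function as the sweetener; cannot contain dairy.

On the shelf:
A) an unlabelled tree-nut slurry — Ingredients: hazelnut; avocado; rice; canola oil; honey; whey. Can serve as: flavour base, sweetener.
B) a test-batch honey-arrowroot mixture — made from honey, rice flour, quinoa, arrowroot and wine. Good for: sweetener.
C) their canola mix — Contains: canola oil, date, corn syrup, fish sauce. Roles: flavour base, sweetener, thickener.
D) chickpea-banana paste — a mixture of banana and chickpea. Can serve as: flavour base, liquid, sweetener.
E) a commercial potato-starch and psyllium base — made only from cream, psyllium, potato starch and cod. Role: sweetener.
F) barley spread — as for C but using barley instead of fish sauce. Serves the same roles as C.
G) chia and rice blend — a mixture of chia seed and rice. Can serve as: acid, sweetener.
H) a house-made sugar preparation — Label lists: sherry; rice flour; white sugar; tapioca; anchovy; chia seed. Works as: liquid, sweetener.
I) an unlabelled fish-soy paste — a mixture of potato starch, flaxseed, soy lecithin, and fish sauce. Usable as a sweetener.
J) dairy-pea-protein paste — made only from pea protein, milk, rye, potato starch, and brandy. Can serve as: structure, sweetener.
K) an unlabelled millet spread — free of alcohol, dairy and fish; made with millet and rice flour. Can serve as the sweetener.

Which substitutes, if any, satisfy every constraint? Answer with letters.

D, F

A: has rice, so not rice-free; has whey, so not dairy-free — reject
B: has rice flour, so not rice-free; has wine, so not alcohol-free — no
C: has fish sauce, so not fish-free — no
D: all constraints satisfied — keep
E: has cod, so not fish-free; has cream, so not dairy-free — reject
F: barley and corn syrup etc. — none of it excluded — OK
G: has rice, so not rice-free — reject
H: has rice flour, so not rice-free; has sherry, so not alcohol-free (and 1 more) — out
I: has fish sauce, so not fish-free — out
J: has brandy, so not alcohol-free; has milk, so not dairy-free — out
K: has rice flour, so not rice-free — reject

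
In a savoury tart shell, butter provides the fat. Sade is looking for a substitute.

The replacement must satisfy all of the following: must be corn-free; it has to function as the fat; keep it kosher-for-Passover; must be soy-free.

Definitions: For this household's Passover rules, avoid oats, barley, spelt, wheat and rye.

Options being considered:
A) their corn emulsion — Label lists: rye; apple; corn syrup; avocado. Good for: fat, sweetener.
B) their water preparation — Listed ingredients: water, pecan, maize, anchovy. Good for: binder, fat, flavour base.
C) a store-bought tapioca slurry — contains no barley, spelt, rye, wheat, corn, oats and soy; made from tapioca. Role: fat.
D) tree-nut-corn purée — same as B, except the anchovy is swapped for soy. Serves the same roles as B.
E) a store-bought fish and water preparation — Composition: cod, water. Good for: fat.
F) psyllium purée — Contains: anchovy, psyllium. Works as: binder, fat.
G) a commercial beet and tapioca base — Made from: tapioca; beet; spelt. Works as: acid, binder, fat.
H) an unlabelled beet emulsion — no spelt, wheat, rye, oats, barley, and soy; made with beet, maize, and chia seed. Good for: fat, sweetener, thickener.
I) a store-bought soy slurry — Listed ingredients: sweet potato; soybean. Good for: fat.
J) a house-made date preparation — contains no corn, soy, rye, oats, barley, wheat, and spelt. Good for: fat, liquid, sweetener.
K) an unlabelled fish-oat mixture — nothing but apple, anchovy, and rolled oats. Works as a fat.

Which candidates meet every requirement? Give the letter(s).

C, E, F, J

A: has rye, so not kosher-for-Passover; has corn syrup, so not corn-free — reject
B: has maize, so not corn-free — reject
C: kosher-for-Passover, no corn — valid
D: has maize, so not corn-free; has soy, so not soy-free — no
E: every rule checks out — valid
F: works as a fat, kosher-for-Passover, no soy — keep
G: has spelt, so not kosher-for-Passover — no
H: has maize, so not corn-free — reject
I: has soybean, so not soy-free — no
J: no soy, kosher-for-Passover — keep
K: has rolled oats, so not kosher-for-Passover — reject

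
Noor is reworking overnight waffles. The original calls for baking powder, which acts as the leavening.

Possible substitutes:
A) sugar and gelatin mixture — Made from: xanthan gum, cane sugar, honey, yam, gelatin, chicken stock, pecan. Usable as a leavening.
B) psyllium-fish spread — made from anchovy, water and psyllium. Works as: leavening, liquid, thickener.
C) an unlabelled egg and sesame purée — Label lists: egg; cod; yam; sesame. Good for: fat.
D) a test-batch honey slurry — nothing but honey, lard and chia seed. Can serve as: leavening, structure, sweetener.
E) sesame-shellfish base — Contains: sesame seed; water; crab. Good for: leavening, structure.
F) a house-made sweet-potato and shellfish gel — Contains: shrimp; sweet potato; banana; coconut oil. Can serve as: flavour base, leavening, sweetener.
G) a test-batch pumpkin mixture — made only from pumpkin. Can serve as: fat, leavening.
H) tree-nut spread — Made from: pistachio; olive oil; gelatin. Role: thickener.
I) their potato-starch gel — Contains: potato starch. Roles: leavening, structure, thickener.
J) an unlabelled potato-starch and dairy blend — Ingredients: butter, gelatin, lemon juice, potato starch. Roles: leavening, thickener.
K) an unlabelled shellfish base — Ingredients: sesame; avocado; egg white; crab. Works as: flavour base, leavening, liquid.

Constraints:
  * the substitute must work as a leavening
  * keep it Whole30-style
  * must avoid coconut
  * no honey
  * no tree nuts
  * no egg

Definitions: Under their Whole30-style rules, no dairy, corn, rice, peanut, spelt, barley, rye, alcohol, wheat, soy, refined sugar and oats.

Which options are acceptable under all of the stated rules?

A: has cane sugar, so not Whole30-style; has honey, so not honey-free (and 1 more) — no
B: nothing on the exclusion list — valid
C: not usable as a leavening; has egg, so not egg-free — out
D: has honey, so not honey-free — out
E: only sesame seed, crab and water; none excluded — valid
F: has coconut oil, so not coconut-free — no
G: only pumpkin; none excluded — keep
H: not usable as a leavening; has pistachio, so not tree-nut-free — reject
I: only potato starch; none excluded — valid
J: has butter, so not Whole30-style — out
K: has egg white, so not egg-free — out

B, E, G, I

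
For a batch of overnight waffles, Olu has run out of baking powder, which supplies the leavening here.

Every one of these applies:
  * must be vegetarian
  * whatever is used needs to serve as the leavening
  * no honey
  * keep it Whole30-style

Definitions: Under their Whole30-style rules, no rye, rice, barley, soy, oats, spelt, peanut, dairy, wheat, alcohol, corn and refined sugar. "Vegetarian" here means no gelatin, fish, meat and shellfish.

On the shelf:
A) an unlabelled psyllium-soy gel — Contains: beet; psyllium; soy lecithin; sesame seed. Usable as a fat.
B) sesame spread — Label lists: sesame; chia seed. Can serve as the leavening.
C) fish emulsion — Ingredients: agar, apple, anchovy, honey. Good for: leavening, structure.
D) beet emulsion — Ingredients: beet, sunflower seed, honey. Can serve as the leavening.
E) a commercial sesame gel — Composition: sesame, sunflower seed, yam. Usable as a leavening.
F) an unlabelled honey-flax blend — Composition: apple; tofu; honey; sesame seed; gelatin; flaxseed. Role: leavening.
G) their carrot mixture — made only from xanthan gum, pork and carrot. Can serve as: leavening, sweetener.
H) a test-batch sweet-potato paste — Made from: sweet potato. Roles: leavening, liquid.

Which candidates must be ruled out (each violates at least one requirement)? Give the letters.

A, C, D, F, G

A: not usable as a leavening; has soy lecithin, so not Whole30-style — out
B: no honey, Whole30-style — keep
C: has anchovy, so not vegetarian; has honey, so not honey-free — out
D: has honey, so not honey-free — no
E: no honey, vegetarian — OK
F: has tofu, so not Whole30-style; has gelatin, so not vegetarian (and 1 more) — reject
G: has pork, so not vegetarian — out
H: works as a leavening, vegetarian, Whole30-style — OK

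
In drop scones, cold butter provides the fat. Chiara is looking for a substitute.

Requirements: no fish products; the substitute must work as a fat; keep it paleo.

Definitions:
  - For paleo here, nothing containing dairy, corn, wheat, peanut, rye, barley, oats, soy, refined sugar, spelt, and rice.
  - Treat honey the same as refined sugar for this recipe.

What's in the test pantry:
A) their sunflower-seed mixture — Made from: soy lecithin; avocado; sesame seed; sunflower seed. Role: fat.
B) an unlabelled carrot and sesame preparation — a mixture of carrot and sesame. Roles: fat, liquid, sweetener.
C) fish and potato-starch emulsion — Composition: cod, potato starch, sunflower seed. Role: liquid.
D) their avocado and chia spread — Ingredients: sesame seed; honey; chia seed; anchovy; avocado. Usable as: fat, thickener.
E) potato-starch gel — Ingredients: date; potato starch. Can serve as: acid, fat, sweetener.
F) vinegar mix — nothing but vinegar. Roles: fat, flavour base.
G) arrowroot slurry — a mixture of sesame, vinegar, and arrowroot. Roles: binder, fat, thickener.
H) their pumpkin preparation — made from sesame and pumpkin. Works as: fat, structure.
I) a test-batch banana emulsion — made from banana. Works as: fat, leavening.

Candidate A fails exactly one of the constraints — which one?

usable as a fat: satisfied
paleo: has soy lecithin — fails
fish-free: satisfied

paleo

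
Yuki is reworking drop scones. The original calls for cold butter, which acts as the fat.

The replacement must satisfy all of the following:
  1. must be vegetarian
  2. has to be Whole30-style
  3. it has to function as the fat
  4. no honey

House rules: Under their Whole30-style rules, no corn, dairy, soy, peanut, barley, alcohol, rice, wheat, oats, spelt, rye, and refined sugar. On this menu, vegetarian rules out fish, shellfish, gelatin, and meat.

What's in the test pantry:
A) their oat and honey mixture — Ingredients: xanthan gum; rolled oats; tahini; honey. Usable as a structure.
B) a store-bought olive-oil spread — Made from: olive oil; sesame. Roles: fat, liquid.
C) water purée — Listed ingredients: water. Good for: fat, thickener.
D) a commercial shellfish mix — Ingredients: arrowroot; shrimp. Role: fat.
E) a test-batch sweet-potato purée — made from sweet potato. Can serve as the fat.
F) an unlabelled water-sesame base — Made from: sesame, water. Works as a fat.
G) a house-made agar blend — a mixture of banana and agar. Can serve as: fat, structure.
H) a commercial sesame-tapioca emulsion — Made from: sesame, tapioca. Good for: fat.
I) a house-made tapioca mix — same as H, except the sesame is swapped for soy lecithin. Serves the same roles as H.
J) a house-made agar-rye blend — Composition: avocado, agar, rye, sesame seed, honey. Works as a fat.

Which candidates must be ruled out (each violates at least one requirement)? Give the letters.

A: not usable as a fat; has rolled oats, so not Whole30-style (and 1 more) — reject
B: only sesame and olive oil; none excluded — OK
C: works as a fat, vegetarian, no honey — valid
D: has shrimp, so not vegetarian — out
E: every rule checks out — valid
F: works as a fat, vegetarian, no honey — OK
G: only banana and agar; none excluded — OK
H: works as a fat, Whole30-style, vegetarian — OK
I: has soy lecithin, so not Whole30-style — out
J: has rye, so not Whole30-style; has honey, so not honey-free — out

A, D, I, J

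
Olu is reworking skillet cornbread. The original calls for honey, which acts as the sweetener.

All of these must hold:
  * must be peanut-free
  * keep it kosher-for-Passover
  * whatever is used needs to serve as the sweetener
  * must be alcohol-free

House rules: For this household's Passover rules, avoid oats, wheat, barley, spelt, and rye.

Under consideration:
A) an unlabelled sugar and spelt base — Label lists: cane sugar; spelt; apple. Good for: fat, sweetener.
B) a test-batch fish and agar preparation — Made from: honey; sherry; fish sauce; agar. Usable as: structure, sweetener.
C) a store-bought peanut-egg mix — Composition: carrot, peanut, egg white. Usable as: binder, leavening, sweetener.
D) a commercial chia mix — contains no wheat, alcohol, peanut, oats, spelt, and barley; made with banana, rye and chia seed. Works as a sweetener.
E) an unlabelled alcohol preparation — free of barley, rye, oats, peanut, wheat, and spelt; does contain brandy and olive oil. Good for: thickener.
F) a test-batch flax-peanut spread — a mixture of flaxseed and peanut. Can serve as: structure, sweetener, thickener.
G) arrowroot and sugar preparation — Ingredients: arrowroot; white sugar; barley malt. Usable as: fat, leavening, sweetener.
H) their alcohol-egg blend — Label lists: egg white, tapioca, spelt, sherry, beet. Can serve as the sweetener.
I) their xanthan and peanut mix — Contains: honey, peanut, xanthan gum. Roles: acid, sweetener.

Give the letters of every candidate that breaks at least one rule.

A, B, C, D, E, F, G, H, I

A: has spelt, so not kosher-for-Passover — no
B: has sherry, so not alcohol-free — out
C: has peanut, so not peanut-free — reject
D: has rye, so not kosher-for-Passover — no
E: not usable as a sweetener; has brandy, so not alcohol-free — no
F: has peanut, so not peanut-free — no
G: has barley malt, so not kosher-for-Passover — out
H: has spelt, so not kosher-for-Passover; has sherry, so not alcohol-free — no
I: has peanut, so not peanut-free — reject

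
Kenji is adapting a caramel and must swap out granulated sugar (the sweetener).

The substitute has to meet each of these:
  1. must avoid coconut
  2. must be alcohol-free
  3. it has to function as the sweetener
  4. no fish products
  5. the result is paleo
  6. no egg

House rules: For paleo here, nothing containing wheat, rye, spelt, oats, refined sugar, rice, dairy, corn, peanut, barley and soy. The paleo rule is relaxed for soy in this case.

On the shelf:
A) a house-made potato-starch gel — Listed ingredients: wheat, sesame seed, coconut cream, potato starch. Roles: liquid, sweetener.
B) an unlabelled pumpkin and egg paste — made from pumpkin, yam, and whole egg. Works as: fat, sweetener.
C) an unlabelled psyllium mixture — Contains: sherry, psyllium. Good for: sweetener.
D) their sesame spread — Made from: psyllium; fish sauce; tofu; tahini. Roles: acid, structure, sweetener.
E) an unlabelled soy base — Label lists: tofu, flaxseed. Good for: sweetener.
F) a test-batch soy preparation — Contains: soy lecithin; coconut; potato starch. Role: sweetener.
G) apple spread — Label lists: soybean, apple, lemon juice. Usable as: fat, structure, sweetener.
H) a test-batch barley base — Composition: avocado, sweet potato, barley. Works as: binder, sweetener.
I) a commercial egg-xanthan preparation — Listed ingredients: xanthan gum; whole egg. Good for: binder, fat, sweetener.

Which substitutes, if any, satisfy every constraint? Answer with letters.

E, G

A: has wheat, so not paleo; has coconut cream, so not coconut-free — reject
B: has whole egg, so not egg-free — out
C: has sherry, so not alcohol-free — no
D: has fish sauce, so not fish-free — no
E: soy is permitted under the paleo carve-out; nothing else excluded — keep
F: has coconut, so not coconut-free — no
G: soy is permitted under the paleo carve-out; nothing else excluded — keep
H: has barley, so not paleo — reject
I: has whole egg, so not egg-free — reject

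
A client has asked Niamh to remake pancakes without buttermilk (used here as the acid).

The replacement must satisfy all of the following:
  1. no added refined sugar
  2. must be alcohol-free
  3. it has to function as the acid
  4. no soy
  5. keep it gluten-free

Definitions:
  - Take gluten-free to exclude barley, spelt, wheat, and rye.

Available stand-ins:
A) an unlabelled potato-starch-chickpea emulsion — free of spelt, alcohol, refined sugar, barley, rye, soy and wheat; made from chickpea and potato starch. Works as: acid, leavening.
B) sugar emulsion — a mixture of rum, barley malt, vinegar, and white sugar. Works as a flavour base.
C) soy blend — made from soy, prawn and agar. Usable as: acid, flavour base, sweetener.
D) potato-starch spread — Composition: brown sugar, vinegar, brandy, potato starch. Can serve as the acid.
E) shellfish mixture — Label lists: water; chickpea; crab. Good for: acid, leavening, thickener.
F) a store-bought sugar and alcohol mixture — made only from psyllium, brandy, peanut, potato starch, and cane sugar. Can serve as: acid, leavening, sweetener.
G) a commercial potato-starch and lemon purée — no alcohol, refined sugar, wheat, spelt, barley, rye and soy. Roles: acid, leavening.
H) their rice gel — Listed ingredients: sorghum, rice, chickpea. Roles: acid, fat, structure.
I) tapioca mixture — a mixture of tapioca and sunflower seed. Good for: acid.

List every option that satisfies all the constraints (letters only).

A: no alcohol, gluten-free — valid
B: not usable as an acid; has barley malt, so not gluten-free (and 2 more) — no
C: has soy, so not soy-free — no
D: has brandy, so not alcohol-free; has brown sugar, so not no-added-sugar — out
E: nothing on the exclusion list — OK
F: has brandy, so not alcohol-free; has cane sugar, so not no-added-sugar — no
G: works as an acid, no alcohol, no soy — OK
H: no alcohol, no soy — keep
I: only sunflower seed and tapioca; none excluded — valid

A, E, G, H, I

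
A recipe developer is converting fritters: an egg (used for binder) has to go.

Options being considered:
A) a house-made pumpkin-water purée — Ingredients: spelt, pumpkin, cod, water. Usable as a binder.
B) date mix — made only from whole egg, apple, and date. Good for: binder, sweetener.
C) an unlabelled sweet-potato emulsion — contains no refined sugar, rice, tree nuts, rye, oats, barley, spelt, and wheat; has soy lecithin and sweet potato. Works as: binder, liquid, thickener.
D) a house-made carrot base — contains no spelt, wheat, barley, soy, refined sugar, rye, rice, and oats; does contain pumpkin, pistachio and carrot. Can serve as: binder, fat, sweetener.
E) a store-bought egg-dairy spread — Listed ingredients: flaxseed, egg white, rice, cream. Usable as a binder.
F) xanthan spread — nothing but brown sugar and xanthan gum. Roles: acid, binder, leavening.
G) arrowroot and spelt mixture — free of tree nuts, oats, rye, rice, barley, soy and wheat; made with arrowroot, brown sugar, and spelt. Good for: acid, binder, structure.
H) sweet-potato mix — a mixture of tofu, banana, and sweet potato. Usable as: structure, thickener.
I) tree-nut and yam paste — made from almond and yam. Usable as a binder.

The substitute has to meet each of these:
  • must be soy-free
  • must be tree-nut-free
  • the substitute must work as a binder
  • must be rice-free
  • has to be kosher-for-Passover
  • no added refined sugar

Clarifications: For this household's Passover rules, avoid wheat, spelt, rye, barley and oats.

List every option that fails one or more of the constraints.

A, C, D, E, F, G, H, I

A: has spelt, so not kosher-for-Passover — reject
B: no rice, no soy — keep
C: has soy lecithin, so not soy-free — out
D: has pistachio, so not tree-nut-free — out
E: has rice, so not rice-free — reject
F: has brown sugar, so not no-added-sugar — reject
G: has spelt, so not kosher-for-Passover; has brown sugar, so not no-added-sugar — no
H: not usable as a binder; has tofu, so not soy-free — out
I: has almond, so not tree-nut-free — no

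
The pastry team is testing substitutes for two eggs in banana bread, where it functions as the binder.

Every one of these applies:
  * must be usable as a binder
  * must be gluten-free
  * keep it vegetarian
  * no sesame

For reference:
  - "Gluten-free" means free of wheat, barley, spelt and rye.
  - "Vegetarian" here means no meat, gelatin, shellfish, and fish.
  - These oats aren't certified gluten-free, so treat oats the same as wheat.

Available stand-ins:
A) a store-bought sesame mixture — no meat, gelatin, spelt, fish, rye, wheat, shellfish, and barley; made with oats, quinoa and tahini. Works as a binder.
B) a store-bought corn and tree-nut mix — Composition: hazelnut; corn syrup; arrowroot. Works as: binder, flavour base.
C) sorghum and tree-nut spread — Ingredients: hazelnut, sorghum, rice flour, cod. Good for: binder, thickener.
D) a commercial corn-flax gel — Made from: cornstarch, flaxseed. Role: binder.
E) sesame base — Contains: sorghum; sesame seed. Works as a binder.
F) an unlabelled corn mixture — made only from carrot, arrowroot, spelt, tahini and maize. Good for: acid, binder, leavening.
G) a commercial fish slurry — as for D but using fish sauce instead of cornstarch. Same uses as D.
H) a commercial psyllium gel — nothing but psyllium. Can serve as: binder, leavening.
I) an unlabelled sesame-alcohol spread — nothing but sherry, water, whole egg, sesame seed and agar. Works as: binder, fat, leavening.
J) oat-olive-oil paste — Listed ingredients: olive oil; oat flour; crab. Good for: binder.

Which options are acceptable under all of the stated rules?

B, D, H

A: has oats, so not gluten-free; has tahini, so not sesame-free — reject
B: works as a binder, vegetarian, no sesame — valid
C: has cod, so not vegetarian — no
D: only cornstarch and flaxseed; none excluded — keep
E: has sesame seed, so not sesame-free — reject
F: has spelt, so not gluten-free; has tahini, so not sesame-free — reject
G: has fish sauce, so not vegetarian — out
H: all constraints satisfied — valid
I: has sesame seed, so not sesame-free — no
J: has oat flour, so not gluten-free; has crab, so not vegetarian — reject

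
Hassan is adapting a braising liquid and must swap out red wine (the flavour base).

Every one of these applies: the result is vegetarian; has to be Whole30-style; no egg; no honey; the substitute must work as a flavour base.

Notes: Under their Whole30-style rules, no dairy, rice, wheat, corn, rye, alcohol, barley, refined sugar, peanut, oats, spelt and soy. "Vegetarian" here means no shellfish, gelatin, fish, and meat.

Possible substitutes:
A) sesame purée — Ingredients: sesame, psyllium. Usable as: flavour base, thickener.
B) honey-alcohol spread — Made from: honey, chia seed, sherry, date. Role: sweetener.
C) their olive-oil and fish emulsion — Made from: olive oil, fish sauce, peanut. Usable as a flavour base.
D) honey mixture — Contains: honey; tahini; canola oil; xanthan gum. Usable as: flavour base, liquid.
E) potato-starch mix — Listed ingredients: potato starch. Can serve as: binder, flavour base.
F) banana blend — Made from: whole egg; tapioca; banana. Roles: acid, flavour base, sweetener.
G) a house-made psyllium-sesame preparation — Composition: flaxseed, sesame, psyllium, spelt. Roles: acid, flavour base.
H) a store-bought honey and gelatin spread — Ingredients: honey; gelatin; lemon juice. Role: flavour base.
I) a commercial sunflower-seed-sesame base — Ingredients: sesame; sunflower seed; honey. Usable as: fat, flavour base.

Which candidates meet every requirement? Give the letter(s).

A, E

A: no honey, vegetarian — keep
B: not usable as a flavour base; has sherry, so not Whole30-style (and 1 more) — out
C: has peanut, so not Whole30-style; has fish sauce, so not vegetarian — reject
D: has honey, so not honey-free — no
E: only potato starch; none excluded — keep
F: has whole egg, so not egg-free — no
G: has spelt, so not Whole30-style — no
H: has gelatin, so not vegetarian; has honey, so not honey-free — no
I: has honey, so not honey-free — out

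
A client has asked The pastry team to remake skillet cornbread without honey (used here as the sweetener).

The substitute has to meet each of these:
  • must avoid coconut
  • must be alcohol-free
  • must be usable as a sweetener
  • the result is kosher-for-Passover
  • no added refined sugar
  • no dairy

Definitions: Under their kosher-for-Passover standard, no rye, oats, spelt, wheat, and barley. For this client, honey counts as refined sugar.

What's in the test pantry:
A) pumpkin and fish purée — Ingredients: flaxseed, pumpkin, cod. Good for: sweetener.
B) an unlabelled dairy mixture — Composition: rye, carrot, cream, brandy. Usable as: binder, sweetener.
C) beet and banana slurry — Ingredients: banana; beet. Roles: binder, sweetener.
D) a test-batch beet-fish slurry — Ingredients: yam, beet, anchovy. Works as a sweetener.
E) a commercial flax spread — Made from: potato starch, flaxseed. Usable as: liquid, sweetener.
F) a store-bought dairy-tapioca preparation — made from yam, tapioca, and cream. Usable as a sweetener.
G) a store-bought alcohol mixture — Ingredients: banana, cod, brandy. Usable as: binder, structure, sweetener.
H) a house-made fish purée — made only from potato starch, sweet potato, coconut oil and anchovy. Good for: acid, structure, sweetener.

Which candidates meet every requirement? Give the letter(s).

A: only cod, flaxseed, and pumpkin; none excluded — keep
B: has rye, so not kosher-for-Passover; has cream, so not dairy-free (and 1 more) — no
C: only banana and beet; none excluded — valid
D: kosher-for-Passover, no coconut — valid
E: only flaxseed and potato starch; none excluded — valid
F: has cream, so not dairy-free — no
G: has brandy, so not alcohol-free — out
H: has coconut oil, so not coconut-free — out

A, C, D, E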